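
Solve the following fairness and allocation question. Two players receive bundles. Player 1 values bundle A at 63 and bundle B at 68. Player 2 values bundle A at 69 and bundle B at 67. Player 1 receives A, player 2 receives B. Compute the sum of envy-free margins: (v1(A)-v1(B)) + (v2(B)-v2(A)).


Step 1: Player 1's margin = v1(A) - v1(B) = 63 - 68 = -5
Step 2: Player 2's margin = v2(B) - v2(A) = 67 - 69 = -2
Step 3: Total margin = -5 + -2 = -7

-7


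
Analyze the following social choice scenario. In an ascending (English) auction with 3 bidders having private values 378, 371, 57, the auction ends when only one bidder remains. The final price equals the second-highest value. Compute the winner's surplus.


Step 1: Identify the highest value: 378
Step 2: Identify the second-highest value: 371
Step 3: The final price = second-highest value = 371
Step 4: Surplus = 378 - 371 = 7

7


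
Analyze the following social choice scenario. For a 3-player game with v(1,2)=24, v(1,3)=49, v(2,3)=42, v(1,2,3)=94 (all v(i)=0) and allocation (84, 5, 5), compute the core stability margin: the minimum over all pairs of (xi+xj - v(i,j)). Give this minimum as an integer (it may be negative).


Step 1: Slack for coalition (1,2): x1+x2 - v12 = 89 - 24 = 65
Step 2: Slack for coalition (1,3): x1+x3 - v13 = 89 - 49 = 40
Step 3: Slack for coalition (2,3): x2+x3 - v23 = 10 - 42 = -32
Step 4: Minimum slack = min(65, 40, -32) = -32, attained by (2,3); coalition (2,3) can block (slack < 0), so the allocation is not in the core

-32


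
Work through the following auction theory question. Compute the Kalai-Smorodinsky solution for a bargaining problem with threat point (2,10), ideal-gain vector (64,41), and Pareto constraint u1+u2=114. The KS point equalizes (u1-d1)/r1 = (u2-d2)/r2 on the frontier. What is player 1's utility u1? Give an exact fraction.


Step 1: At the KS point, (u1-d1)/r1 = (u2-d2)/r2 = t and u1+u2 = 114
Step 2: u1 = d1 + r1*t and u2 = d2 + r2*t, so (d1 + r1*t) + (d2 + r2*t) = 114
Step 3: t = (114 - 2 - 10)/(64 + 41) = 102/105 = 34/35
Step 4: u1 = d1 + r1*t = 2 + 64 * 34/35 = 2246/35
Step 5: (Check: u2 = d2 + r2*t = 1744/35; u1+u2 = 2246/35 + 1744/35 = 114, on the frontier.)

2246/35


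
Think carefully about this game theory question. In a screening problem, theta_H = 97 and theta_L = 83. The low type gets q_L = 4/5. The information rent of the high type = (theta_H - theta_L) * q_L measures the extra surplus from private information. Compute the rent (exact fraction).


Step 1: theta_H - theta_L = 97 - 83 = 14
Step 2: Information rent = (theta_H - theta_L) * q_L
Step 3: = 14 * 4/5
Step 4: = 56/5

56/5


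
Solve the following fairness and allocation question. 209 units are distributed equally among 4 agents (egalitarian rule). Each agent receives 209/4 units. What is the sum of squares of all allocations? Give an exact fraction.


Step 1: Each agent's share = 209/4
Step 2: Square of each share = (209/4)^2 = 43681/16
Step 3: Sum of squares = 4 * 43681/16 = 43681/4

43681/4


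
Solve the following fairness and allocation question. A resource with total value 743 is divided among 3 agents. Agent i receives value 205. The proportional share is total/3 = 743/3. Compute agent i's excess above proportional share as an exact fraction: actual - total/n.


Step 1: Proportional share = 743/3
Step 2: Agent's actual allocation = 205
Step 3: Excess = 205 - 743/3 = -128/3

-128/3


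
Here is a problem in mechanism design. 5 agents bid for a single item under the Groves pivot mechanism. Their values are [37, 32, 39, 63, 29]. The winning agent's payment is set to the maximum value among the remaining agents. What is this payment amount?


Step 1: The efficient winner is agent 3 with value 63
Step 2: Other agents' values: [37, 32, 39, 29]
Step 3: Pivot payment = max(others) = 39
Step 4: The winner pays 39

39


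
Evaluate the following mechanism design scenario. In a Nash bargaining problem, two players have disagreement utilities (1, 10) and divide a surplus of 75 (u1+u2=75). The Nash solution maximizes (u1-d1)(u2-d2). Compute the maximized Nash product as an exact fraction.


Step 1: The Nash solution splits surplus symmetrically above the disagreement point
Step 2: u1 = (total + d1 - d2)/2 = (75 + 1 - 10)/2 = 33
Step 3: u2 = (total - d1 + d2)/2 = (75 - 1 + 10)/2 = 42
Step 4: Nash product = (33 - 1) * (42 - 10)
Step 5: = 32 * 32 = 1024

1024


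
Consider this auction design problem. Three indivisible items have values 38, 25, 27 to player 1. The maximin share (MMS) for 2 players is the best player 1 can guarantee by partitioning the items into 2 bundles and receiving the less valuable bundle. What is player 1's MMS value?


Step 1: Item values = 38, 25, 27
Step 2: Enumerate all 2-bundle partitions and take the smaller bundle:
  Partition 1: {38} vs {25,27} -> bundles 38, 52; min = 38
  Partition 2: {25} vs {38,27} -> bundles 25, 65; min = 25
  Partition 3: {27} vs {38,25} -> bundles 27, 63; min = 27
Step 3: MMS = max(38, 25, 27) = 38

38


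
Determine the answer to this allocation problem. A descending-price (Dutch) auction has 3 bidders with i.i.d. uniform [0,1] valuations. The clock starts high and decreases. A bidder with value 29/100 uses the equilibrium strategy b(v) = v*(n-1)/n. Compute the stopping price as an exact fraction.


Step 1: Dutch auctions are strategically equivalent to first-price auctions
Step 2: The equilibrium bid is b(v) = v*(n-1)/n
Step 3: b = 29/100 * 2/3
Step 4: b = 29/150

29/150


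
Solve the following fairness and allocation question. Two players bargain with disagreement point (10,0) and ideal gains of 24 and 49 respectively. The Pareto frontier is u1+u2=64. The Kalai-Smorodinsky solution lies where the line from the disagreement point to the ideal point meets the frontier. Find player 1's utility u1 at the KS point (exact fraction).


Step 1: At the KS point, (u1-d1)/r1 = (u2-d2)/r2 = t and u1+u2 = 64
Step 2: u1 = d1 + r1*t and u2 = d2 + r2*t, so (d1 + r1*t) + (d2 + r2*t) = 64
Step 3: t = (64 - 10 - 0)/(24 + 49) = 54/73
Step 4: u1 = d1 + r1*t = 10 + 24 * 54/73 = 2026/73
Step 5: (Check: u2 = d2 + r2*t = 2646/73; u1+u2 = 2026/73 + 2646/73 = 64, on the frontier.)

2026/73


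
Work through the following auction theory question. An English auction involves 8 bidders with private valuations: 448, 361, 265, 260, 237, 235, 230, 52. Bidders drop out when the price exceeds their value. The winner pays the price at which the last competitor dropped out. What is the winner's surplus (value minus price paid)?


Step 1: Identify the highest value: 448
Step 2: Identify the second-highest value: 361
Step 3: The final price = second-highest value = 361
Step 4: Surplus = 448 - 361 = 87

87


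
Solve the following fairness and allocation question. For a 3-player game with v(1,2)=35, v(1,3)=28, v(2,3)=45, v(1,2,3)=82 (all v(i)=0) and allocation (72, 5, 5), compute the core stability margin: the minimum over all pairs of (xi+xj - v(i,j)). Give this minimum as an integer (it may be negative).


Step 1: Slack for coalition (1,2): x1+x2 - v12 = 77 - 35 = 42
Step 2: Slack for coalition (1,3): x1+x3 - v13 = 77 - 28 = 49
Step 3: Slack for coalition (2,3): x2+x3 - v23 = 10 - 45 = -35
Step 4: Minimum slack = min(42, 49, -35) = -35, attained by (2,3); coalition (2,3) can block (slack < 0), so the allocation is not in the core

-35


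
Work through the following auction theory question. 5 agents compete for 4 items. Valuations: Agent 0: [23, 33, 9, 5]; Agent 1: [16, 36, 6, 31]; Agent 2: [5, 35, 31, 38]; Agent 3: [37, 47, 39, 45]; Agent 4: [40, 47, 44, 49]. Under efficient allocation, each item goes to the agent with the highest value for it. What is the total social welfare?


Step 1: For each item, find the maximum value among all agents.
Step 2: Item 0 -> Agent 4 (value 40)
Step 3: Item 1 -> Agent 3 (value 47)
Step 4: Item 2 -> Agent 4 (value 44)
Step 5: Item 3 -> Agent 4 (value 49)
Step 6: Total welfare = 40 + 47 + 44 + 49 = 180

180


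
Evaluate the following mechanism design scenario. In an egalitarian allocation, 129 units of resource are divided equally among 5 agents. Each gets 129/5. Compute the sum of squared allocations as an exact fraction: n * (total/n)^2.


Step 1: Each agent's share = 129/5
Step 2: Square of each share = (129/5)^2 = 16641/25
Step 3: Sum of squares = 5 * 16641/25 = 16641/5

16641/5


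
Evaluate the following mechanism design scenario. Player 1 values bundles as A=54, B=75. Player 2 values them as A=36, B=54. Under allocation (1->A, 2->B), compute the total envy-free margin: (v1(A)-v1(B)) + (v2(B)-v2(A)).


Step 1: Player 1's margin = v1(A) - v1(B) = 54 - 75 = -21
Step 2: Player 2's margin = v2(B) - v2(A) = 54 - 36 = 18
Step 3: Total margin = -21 + 18 = -3

-3


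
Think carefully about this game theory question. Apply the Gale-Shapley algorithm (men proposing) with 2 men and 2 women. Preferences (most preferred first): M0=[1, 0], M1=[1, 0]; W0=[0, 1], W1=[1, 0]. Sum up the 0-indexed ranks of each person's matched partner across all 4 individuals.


Step 1: Run Gale-Shapley (men propose, women hold best offer):
  M0 proposes to W1; she accepts
  M1 proposes to W1; she switches from M0
  M0 proposes to W0; she accepts
Step 2: Final matching: W0-M0, W1-M1
Step 3: 0-indexed ranks (man's rank of his match, then woman's): 1 + 0 + 0 + 0
Step 4: Total rank sum = 1

1


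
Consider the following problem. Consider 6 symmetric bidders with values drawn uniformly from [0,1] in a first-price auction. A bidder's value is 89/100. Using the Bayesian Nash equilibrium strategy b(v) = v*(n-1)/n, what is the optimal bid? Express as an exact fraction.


Step 1: The symmetric BNE bidding function is b(v) = v * (n-1) / n
Step 2: Substitute v = 89/100 and n = 6
Step 3: b = 89/100 * 5/6
Step 4: b = 89/120

89/120


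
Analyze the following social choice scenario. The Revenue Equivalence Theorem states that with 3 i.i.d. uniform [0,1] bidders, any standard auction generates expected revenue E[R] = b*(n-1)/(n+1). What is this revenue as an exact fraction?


Step 1: By Revenue Equivalence, expected revenue = b*(n-1)/(n+1)
Step 2: Substituting n = 3, b = 1
Step 3: Revenue = 1*(3-1)/(3+1) = 1*2/4
Step 4: Revenue = 2/4 = 1/2

1/2


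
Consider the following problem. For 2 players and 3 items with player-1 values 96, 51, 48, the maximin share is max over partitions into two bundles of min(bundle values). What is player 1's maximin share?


Step 1: Item values = 96, 51, 48
Step 2: Enumerate all 2-bundle partitions and take the smaller bundle:
  Partition 1: {96} vs {51,48} -> bundles 96, 99; min = 96
  Partition 2: {51} vs {96,48} -> bundles 51, 144; min = 51
  Partition 3: {48} vs {96,51} -> bundles 48, 147; min = 48
Step 3: MMS = max(96, 51, 48) = 96

96


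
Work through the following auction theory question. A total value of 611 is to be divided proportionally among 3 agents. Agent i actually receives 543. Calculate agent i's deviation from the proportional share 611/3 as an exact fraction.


Step 1: Proportional share = 611/3
Step 2: Agent's actual allocation = 543
Step 3: Excess = 543 - 611/3 = 1018/3

1018/3


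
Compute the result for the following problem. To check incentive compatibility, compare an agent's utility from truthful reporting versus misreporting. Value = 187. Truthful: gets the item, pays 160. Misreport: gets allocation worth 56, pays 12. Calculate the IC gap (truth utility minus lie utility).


Step 1: U(truth) = value - payment = 187 - 160 = 27
Step 2: U(lie) = allocation - payment = 56 - 12 = 44
Step 3: IC gap = 27 - 44 = -17

-17


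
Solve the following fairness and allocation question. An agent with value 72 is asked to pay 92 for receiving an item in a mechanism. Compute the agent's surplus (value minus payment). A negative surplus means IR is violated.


Step 1: Surplus = value - payment = 72 - 92 = -20
Step 2: IR is violated (surplus < 0)

-20


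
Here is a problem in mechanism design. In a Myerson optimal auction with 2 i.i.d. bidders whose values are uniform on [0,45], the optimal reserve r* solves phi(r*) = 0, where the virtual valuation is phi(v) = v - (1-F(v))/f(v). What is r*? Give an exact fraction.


Step 1: For U[0,45], F(v) = v/45 and f(v) = 1/45
Step 2: phi(v) = v - (1 - v/45)/(1/45) = v - (45 - v) = 2v - 45
Step 3: Set phi(r*) = 0: 2r* - 45 = 0
Step 4: r* = 45/2 (the number of bidders n = 2 does not enter)

45/2


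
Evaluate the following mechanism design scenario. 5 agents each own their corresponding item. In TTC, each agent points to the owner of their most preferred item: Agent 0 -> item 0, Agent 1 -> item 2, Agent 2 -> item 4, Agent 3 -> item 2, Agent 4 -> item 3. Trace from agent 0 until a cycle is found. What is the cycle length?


Step 1: Trace the pointer graph from agent 0: 0 -> 0
Step 2: A cycle is detected when we revisit agent 0
Step 3: The cycle is: 0 -> 0
Step 4: Cycle length = 1

1


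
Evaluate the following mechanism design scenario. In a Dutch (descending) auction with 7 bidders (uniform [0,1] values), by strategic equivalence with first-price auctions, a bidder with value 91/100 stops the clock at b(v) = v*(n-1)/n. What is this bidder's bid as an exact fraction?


Step 1: Dutch auctions are strategically equivalent to first-price auctions
Step 2: The equilibrium bid is b(v) = v*(n-1)/n
Step 3: b = 91/100 * 6/7
Step 4: b = 39/50

39/50


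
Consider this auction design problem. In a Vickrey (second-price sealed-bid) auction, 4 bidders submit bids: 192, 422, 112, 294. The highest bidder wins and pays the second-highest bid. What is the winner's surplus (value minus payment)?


Step 1: Sort bids in descending order: 422, 294, 192, 112
Step 2: The winning bid is the highest: 422
Step 3: The payment equals the second-highest bid: 294
Step 4: Surplus = winner's bid - payment = 422 - 294 = 128

128


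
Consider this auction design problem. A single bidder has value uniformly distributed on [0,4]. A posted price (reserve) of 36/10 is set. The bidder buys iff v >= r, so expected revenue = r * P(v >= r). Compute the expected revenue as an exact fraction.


Step 1: Posted price r = 18/5, value support [0,4]
Step 2: P(v >= r) = (4 - 18/5)/4 = 1/10
Step 3: Expected revenue = r * P(v >= r) = 18/5 * 1/10
Step 4: Revenue = 9/25

9/25


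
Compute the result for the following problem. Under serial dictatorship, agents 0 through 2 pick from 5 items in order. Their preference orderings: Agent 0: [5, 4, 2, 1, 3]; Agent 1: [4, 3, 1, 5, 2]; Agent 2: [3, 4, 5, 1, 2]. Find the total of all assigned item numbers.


Step 1: Agent 0 picks item 5
Step 2: Agent 1 picks item 4
Step 3: Agent 2 picks item 3
Step 4: Sum = 5 + 4 + 3 = 12

12


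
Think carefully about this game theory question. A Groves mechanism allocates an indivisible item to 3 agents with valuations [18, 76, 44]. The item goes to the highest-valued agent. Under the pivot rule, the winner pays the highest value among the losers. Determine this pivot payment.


Step 1: The efficient winner is agent 1 with value 76
Step 2: Other agents' values: [18, 44]
Step 3: Pivot payment = max(others) = 44
Step 4: The winner pays 44

44


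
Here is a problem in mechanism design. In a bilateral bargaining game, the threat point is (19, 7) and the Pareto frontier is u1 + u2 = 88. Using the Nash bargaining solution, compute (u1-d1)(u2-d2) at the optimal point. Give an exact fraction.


Step 1: The Nash solution splits surplus symmetrically above the disagreement point
Step 2: u1 = (total + d1 - d2)/2 = (88 + 19 - 7)/2 = 50
Step 3: u2 = (total - d1 + d2)/2 = (88 - 19 + 7)/2 = 38
Step 4: Nash product = (50 - 19) * (38 - 7)
Step 5: = 31 * 31 = 961

961


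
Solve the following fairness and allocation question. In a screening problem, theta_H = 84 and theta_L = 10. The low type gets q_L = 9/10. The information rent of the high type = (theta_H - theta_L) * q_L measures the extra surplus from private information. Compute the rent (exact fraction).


Step 1: theta_H - theta_L = 84 - 10 = 74
Step 2: Information rent = (theta_H - theta_L) * q_L
Step 3: = 74 * 9/10
Step 4: = 333/5

333/5


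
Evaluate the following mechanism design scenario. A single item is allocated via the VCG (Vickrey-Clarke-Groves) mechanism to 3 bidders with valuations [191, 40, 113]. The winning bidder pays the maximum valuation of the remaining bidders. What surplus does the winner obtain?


Step 1: The winner is the agent with the highest value: agent 0 with value 191
Step 2: Values of other agents: [40, 113]
Step 3: VCG payment = max of others' values = 113
Step 4: Surplus = 191 - 113 = 78

78


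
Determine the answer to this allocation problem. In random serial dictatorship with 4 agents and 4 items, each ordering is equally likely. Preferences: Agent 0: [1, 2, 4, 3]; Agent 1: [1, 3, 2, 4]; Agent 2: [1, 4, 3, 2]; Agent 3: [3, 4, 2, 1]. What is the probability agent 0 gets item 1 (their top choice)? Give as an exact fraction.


Step 1: Agent 0 wants item 1
Step 2: There are 24 possible orderings of agents
Step 3: In 8 orderings, agent 0 gets item 1
Step 4: Probability = 8/24 = 1/3

1/3


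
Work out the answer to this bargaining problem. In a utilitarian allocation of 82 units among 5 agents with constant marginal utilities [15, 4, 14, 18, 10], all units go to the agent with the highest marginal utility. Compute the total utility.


Step 1: The marginal utilities are [15, 4, 14, 18, 10]
Step 2: The highest marginal utility is 18
Step 3: All 82 units go to that agent
Step 4: Total utility = 18 * 82 = 1476

1476


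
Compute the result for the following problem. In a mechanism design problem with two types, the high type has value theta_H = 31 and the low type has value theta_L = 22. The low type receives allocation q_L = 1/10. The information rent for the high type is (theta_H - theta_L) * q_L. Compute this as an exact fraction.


Step 1: theta_H - theta_L = 31 - 22 = 9
Step 2: Information rent = (theta_H - theta_L) * q_L
Step 3: = 9 * 1/10
Step 4: = 9/10

9/10


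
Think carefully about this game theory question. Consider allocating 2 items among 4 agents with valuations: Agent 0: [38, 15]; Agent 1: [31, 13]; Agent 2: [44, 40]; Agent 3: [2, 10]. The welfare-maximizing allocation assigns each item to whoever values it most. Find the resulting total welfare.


Step 1: For each item, find the maximum value among all agents.
Step 2: Item 0 -> Agent 2 (value 44)
Step 3: Item 1 -> Agent 2 (value 40)
Step 4: Total welfare = 44 + 40 = 84

84


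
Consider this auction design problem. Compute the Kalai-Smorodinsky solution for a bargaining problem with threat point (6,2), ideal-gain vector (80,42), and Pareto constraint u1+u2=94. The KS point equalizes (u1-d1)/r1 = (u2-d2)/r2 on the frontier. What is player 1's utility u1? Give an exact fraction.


Step 1: At the KS point, (u1-d1)/r1 = (u2-d2)/r2 = t and u1+u2 = 94
Step 2: u1 = d1 + r1*t and u2 = d2 + r2*t, so (d1 + r1*t) + (d2 + r2*t) = 94
Step 3: t = (94 - 6 - 2)/(80 + 42) = 86/122 = 43/61
Step 4: u1 = d1 + r1*t = 6 + 80 * 43/61 = 3806/61
Step 5: (Check: u2 = d2 + r2*t = 1928/61; u1+u2 = 3806/61 + 1928/61 = 94, on the frontier.)

3806/61


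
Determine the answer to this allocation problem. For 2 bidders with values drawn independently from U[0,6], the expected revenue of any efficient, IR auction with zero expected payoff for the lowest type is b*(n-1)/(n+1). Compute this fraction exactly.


Step 1: By Revenue Equivalence, expected revenue = b*(n-1)/(n+1)
Step 2: Substituting n = 2, b = 6
Step 3: Revenue = 6*(2-1)/(2+1) = 6*1/3
Step 4: Revenue = 6/3 = 2

2


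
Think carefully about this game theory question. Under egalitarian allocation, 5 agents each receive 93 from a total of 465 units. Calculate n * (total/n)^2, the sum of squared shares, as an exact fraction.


Step 1: Each agent's share = 465/5 = 93
Step 2: Square of each share = (93)^2 = 8649
Step 3: Sum of squares = 5 * 8649 = 43245

43245


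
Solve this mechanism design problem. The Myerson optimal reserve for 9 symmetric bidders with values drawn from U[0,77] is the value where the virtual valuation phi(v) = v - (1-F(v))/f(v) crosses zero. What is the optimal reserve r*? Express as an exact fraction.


Step 1: For U[0,77], F(v) = v/77 and f(v) = 1/77
Step 2: phi(v) = v - (1 - v/77)/(1/77) = v - (77 - v) = 2v - 77
Step 3: Set phi(r*) = 0: 2r* - 77 = 0
Step 4: r* = 77/2 (the number of bidders n = 9 does not enter)

77/2


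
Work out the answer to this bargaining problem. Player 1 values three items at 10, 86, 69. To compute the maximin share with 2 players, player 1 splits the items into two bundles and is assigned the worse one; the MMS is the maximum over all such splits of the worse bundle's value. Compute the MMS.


Step 1: Item values = 10, 86, 69
Step 2: Enumerate all 2-bundle partitions and take the smaller bundle:
  Partition 1: {10} vs {86,69} -> bundles 10, 155; min = 10
  Partition 2: {86} vs {10,69} -> bundles 86, 79; min = 79
  Partition 3: {69} vs {10,86} -> bundles 69, 96; min = 69
Step 3: MMS = max(10, 79, 69) = 79

79


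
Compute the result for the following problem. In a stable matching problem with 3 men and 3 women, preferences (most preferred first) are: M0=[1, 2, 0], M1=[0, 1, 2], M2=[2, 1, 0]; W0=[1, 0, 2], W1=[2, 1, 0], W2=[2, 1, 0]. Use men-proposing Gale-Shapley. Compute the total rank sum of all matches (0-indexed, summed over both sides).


Step 1: Run Gale-Shapley (men propose, women hold best offer):
  M0 proposes to W1; she accepts
  M1 proposes to W0; she accepts
  M2 proposes to W2; she accepts
Step 2: Final matching: W0-M1, W1-M0, W2-M2
Step 3: 0-indexed ranks (man's rank of his match, then woman's): 0 + 0 + 0 + 2 + 0 + 0
Step 4: Total rank sum = 2

2


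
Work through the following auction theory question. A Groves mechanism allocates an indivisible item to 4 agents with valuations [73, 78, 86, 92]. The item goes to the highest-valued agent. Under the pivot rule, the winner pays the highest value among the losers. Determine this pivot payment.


Step 1: The efficient winner is agent 3 with value 92
Step 2: Other agents' values: [73, 78, 86]
Step 3: Pivot payment = max(others) = 86
Step 4: The winner pays 86

86


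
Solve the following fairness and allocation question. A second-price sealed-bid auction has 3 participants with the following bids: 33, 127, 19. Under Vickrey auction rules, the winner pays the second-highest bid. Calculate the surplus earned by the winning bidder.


Step 1: Sort bids in descending order: 127, 33, 19
Step 2: The winning bid is the highest: 127
Step 3: The payment equals the second-highest bid: 33
Step 4: Surplus = winner's bid - payment = 127 - 33 = 94

94


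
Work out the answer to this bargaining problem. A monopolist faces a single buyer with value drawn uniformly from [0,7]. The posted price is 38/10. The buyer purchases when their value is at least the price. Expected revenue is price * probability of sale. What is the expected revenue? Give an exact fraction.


Step 1: Posted price r = 19/5, value support [0,7]
Step 2: P(v >= r) = (7 - 19/5)/7 = 16/35
Step 3: Expected revenue = r * P(v >= r) = 19/5 * 16/35
Step 4: Revenue = 304/175

304/175


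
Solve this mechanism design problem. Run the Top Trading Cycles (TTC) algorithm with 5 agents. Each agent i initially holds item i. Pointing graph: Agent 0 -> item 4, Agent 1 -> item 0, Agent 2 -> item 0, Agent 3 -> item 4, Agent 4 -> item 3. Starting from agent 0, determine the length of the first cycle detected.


Step 1: Trace the pointer graph from agent 0: 0 -> 4 -> 3 -> 4
Step 2: A cycle is detected when we revisit agent 4
Step 3: The cycle is: 4 -> 3 -> 4
Step 4: Cycle length = 2

2


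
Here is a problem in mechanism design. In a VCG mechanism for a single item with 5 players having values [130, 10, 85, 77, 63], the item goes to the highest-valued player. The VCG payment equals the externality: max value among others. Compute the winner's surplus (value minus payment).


Step 1: The winner is the agent with the highest value: agent 0 with value 130
Step 2: Values of other agents: [10, 85, 77, 63]
Step 3: VCG payment = max of others' values = 85
Step 4: Surplus = 130 - 85 = 45

45


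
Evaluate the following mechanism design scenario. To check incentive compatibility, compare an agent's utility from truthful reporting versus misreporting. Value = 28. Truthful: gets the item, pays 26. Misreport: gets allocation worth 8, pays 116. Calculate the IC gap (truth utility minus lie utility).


Step 1: U(truth) = value - payment = 28 - 26 = 2
Step 2: U(lie) = allocation - payment = 8 - 116 = -108
Step 3: IC gap = 2 - (-108) = 110

110


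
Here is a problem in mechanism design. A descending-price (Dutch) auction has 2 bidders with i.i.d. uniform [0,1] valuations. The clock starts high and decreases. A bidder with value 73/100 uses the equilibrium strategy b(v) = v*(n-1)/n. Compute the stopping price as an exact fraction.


Step 1: Dutch auctions are strategically equivalent to first-price auctions
Step 2: The equilibrium bid is b(v) = v*(n-1)/n
Step 3: b = 73/100 * 1/2
Step 4: b = 73/200

73/200


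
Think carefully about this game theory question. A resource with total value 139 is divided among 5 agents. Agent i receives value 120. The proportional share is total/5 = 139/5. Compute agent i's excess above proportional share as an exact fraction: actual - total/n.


Step 1: Proportional share = 139/5
Step 2: Agent's actual allocation = 120
Step 3: Excess = 120 - 139/5 = 461/5

461/5


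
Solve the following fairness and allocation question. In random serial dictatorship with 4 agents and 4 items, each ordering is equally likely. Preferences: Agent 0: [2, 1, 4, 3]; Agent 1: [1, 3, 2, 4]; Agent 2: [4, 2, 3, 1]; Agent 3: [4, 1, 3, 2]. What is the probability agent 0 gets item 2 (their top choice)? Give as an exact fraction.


Step 1: Agent 0 wants item 2
Step 2: There are 24 possible orderings of agents
Step 3: In 20 orderings, agent 0 gets item 2
Step 4: Probability = 20/24 = 5/6

5/6


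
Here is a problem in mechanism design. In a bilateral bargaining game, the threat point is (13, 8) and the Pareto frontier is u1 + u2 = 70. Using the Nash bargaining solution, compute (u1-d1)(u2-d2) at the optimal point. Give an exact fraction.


Step 1: The Nash solution splits surplus symmetrically above the disagreement point
Step 2: u1 = (total + d1 - d2)/2 = (70 + 13 - 8)/2 = 75/2
Step 3: u2 = (total - d1 + d2)/2 = (70 - 13 + 8)/2 = 65/2
Step 4: Nash product = (75/2 - 13) * (65/2 - 8)
Step 5: = 49/2 * 49/2 = 2401/4

2401/4


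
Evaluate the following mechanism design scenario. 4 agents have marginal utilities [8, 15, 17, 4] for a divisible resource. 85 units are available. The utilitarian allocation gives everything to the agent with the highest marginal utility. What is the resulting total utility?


Step 1: The marginal utilities are [8, 15, 17, 4]
Step 2: The highest marginal utility is 17
Step 3: All 85 units go to that agent
Step 4: Total utility = 17 * 85 = 1445

1445


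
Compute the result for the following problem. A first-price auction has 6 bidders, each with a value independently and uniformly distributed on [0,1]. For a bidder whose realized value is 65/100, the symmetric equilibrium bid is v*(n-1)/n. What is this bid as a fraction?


Step 1: The symmetric BNE bidding function is b(v) = v * (n-1) / n
Step 2: Substitute v = 13/20 and n = 6
Step 3: b = 13/20 * 5/6
Step 4: b = 13/24

13/24


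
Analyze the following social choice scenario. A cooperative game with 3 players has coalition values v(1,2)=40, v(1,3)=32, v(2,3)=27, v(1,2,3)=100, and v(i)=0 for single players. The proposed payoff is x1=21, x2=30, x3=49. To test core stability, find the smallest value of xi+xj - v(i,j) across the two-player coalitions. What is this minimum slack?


Step 1: Slack for coalition (1,2): x1+x2 - v12 = 51 - 40 = 11
Step 2: Slack for coalition (1,3): x1+x3 - v13 = 70 - 32 = 38
Step 3: Slack for coalition (2,3): x2+x3 - v23 = 79 - 27 = 52
Step 4: Minimum slack = min(11, 38, 52) = 11, attained by (1,2); no pair can gain by deviating, so the allocation is in the core

11


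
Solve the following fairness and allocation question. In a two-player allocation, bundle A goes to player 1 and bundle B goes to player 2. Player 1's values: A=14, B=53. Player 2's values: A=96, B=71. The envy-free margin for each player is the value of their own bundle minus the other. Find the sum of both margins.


Step 1: Player 1's margin = v1(A) - v1(B) = 14 - 53 = -39
Step 2: Player 2's margin = v2(B) - v2(A) = 71 - 96 = -25
Step 3: Total margin = -39 + -25 = -64

-64


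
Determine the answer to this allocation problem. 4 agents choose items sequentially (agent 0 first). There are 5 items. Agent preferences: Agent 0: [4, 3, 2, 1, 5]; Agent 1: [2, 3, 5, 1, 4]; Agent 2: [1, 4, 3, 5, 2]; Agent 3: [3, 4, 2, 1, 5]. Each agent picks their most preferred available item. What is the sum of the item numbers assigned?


Step 1: Agent 0 picks item 4
Step 2: Agent 1 picks item 2
Step 3: Agent 2 picks item 1
Step 4: Agent 3 picks item 3
Step 5: Sum = 4 + 2 + 1 + 3 = 10

10


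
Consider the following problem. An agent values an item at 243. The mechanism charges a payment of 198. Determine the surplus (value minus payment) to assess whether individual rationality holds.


Step 1: Surplus = value - payment = 243 - 198 = 45
Step 2: IR is satisfied (surplus >= 0)

45


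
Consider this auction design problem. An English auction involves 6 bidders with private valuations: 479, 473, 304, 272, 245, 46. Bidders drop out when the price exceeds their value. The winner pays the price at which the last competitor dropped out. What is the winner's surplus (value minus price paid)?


Step 1: Identify the highest value: 479
Step 2: Identify the second-highest value: 473
Step 3: The final price = second-highest value = 473
Step 4: Surplus = 479 - 473 = 6

6


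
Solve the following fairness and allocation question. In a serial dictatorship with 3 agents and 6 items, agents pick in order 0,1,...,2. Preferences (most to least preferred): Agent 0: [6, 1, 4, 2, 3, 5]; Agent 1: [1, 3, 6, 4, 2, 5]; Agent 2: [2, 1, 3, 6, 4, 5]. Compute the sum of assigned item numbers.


Step 1: Agent 0 picks item 6
Step 2: Agent 1 picks item 1
Step 3: Agent 2 picks item 2
Step 4: Sum = 6 + 1 + 2 = 9

9


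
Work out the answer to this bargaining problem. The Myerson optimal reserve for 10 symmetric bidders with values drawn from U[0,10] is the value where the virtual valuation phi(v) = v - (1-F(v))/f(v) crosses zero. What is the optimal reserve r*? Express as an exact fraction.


Step 1: For U[0,10], F(v) = v/10 and f(v) = 1/10
Step 2: phi(v) = v - (1 - v/10)/(1/10) = v - (10 - v) = 2v - 10
Step 3: Set phi(r*) = 0: 2r* - 10 = 0
Step 4: r* = 10/2 = 5 (the number of bidders n = 10 does not enter)

5


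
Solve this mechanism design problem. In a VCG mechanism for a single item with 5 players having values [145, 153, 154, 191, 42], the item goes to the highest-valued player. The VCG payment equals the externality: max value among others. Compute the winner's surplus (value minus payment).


Step 1: The winner is the agent with the highest value: agent 3 with value 191
Step 2: Values of other agents: [145, 153, 154, 42]
Step 3: VCG payment = max of others' values = 154
Step 4: Surplus = 191 - 154 = 37

37


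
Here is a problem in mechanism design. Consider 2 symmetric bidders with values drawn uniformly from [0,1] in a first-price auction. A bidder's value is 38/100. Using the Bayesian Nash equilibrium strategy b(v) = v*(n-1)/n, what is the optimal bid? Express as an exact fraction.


Step 1: The symmetric BNE bidding function is b(v) = v * (n-1) / n
Step 2: Substitute v = 19/50 and n = 2
Step 3: b = 19/50 * 1/2
Step 4: b = 19/100

19/100


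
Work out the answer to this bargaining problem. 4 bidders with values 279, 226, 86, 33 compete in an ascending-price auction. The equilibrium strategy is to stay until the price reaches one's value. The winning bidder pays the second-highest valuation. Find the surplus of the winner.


Step 1: Identify the highest value: 279
Step 2: Identify the second-highest value: 226
Step 3: The final price = second-highest value = 226
Step 4: Surplus = 279 - 226 = 53

53


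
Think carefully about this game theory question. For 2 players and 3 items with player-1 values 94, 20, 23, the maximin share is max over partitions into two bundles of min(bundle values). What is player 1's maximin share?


Step 1: Item values = 94, 20, 23
Step 2: Enumerate all 2-bundle partitions and take the smaller bundle:
  Partition 1: {94} vs {20,23} -> bundles 94, 43; min = 43
  Partition 2: {20} vs {94,23} -> bundles 20, 117; min = 20
  Partition 3: {23} vs {94,20} -> bundles 23, 114; min = 23
Step 3: MMS = max(43, 20, 23) = 43

43


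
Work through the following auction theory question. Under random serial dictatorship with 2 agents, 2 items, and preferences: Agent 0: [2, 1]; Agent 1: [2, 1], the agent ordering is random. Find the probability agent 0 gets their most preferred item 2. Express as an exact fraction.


Step 1: Agent 0 wants item 2
Step 2: There are 2 possible orderings of agents
Step 3: In 1 orderings, agent 0 gets item 2
Step 4: Probability = 1/2

1/2


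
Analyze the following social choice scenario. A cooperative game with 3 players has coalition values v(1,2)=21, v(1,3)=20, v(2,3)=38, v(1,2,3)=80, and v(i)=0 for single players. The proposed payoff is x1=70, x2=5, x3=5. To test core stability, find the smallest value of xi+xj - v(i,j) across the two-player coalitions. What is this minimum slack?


Step 1: Slack for coalition (1,2): x1+x2 - v12 = 75 - 21 = 54
Step 2: Slack for coalition (1,3): x1+x3 - v13 = 75 - 20 = 55
Step 3: Slack for coalition (2,3): x2+x3 - v23 = 10 - 38 = -28
Step 4: Minimum slack = min(54, 55, -28) = -28, attained by (2,3); coalition (2,3) can block (slack < 0), so the allocation is not in the core

-28


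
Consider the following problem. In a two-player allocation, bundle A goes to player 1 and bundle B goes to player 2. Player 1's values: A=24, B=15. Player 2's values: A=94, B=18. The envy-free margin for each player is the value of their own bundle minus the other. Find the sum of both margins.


Step 1: Player 1's margin = v1(A) - v1(B) = 24 - 15 = 9
Step 2: Player 2's margin = v2(B) - v2(A) = 18 - 94 = -76
Step 3: Total margin = 9 + -76 = -67

-67


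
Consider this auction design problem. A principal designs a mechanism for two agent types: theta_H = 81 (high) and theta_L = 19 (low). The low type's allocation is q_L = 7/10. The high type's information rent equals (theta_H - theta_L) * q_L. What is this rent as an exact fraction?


Step 1: theta_H - theta_L = 81 - 19 = 62
Step 2: Information rent = (theta_H - theta_L) * q_L
Step 3: = 62 * 7/10
Step 4: = 217/5

217/5


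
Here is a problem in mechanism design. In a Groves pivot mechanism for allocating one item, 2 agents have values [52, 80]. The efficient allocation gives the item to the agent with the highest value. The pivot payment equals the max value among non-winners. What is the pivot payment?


Step 1: The efficient winner is agent 1 with value 80
Step 2: Other agents' values: [52]
Step 3: Pivot payment = max(others) = 52
Step 4: The winner pays 52

52


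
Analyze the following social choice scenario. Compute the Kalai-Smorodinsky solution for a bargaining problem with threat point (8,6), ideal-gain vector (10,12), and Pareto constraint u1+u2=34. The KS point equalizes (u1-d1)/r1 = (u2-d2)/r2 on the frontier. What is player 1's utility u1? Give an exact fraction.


Step 1: At the KS point, (u1-d1)/r1 = (u2-d2)/r2 = t and u1+u2 = 34
Step 2: u1 = d1 + r1*t and u2 = d2 + r2*t, so (d1 + r1*t) + (d2 + r2*t) = 34
Step 3: t = (34 - 8 - 6)/(10 + 12) = 20/22 = 10/11
Step 4: u1 = d1 + r1*t = 8 + 10 * 10/11 = 188/11
Step 5: (Check: u2 = d2 + r2*t = 186/11; u1+u2 = 188/11 + 186/11 = 34, on the frontier.)

188/11


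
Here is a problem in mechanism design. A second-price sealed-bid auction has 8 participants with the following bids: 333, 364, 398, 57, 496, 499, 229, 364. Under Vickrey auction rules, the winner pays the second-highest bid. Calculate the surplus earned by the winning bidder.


Step 1: Sort bids in descending order: 499, 496, 398, 364, 364, 333, 229, 57
Step 2: The winning bid is the highest: 499
Step 3: The payment equals the second-highest bid: 496
Step 4: Surplus = winner's bid - payment = 499 - 496 = 3

3


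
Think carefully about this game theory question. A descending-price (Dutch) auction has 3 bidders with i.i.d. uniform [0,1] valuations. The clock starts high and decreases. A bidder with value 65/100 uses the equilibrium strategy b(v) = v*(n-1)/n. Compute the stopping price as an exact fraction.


Step 1: Dutch auctions are strategically equivalent to first-price auctions
Step 2: The equilibrium bid is b(v) = v*(n-1)/n
Step 3: b = 13/20 * 2/3
Step 4: b = 13/30

13/30


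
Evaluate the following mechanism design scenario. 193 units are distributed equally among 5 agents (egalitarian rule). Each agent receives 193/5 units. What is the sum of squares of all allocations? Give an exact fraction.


Step 1: Each agent's share = 193/5
Step 2: Square of each share = (193/5)^2 = 37249/25
Step 3: Sum of squares = 5 * 37249/25 = 37249/5

37249/5


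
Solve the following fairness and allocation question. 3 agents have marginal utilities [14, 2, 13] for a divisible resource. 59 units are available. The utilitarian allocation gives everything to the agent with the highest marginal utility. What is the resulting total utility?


Step 1: The marginal utilities are [14, 2, 13]
Step 2: The highest marginal utility is 14
Step 3: All 59 units go to that agent
Step 4: Total utility = 14 * 59 = 826

826


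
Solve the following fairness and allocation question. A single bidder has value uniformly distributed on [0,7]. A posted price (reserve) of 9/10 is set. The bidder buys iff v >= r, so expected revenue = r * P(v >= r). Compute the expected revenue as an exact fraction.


Step 1: Posted price r = 9/10, value support [0,7]
Step 2: P(v >= r) = (7 - 9/10)/7 = 61/70
Step 3: Expected revenue = r * P(v >= r) = 9/10 * 61/70
Step 4: Revenue = 549/700

549/700


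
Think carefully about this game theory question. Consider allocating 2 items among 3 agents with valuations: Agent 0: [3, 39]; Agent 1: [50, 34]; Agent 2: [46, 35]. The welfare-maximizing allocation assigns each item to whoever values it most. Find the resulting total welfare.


Step 1: For each item, find the maximum value among all agents.
Step 2: Item 0 -> Agent 1 (value 50)
Step 3: Item 1 -> Agent 0 (value 39)
Step 4: Total welfare = 50 + 39 = 89

89


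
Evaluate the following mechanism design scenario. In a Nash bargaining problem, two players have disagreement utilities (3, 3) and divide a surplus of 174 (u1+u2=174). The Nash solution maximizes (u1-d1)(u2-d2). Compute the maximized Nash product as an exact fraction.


Step 1: The Nash solution splits surplus symmetrically above the disagreement point
Step 2: u1 = (total + d1 - d2)/2 = (174 + 3 - 3)/2 = 87
Step 3: u2 = (total - d1 + d2)/2 = (174 - 3 + 3)/2 = 87
Step 4: Nash product = (87 - 3) * (87 - 3)
Step 5: = 84 * 84 = 7056

7056


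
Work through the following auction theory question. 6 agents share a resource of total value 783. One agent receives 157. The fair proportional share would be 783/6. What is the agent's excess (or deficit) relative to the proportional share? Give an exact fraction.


Step 1: Proportional share = 783/6 = 261/2
Step 2: Agent's actual allocation = 157
Step 3: Excess = 157 - 261/2 = 53/2

53/2


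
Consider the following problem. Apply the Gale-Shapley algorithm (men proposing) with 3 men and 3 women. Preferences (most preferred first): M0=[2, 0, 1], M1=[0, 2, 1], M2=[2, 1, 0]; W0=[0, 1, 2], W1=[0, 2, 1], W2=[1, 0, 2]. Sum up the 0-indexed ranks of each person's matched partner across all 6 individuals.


Step 1: Run Gale-Shapley (men propose, women hold best offer):
  M0 proposes to W2; she accepts
  M1 proposes to W0; she accepts
  M2 proposes to W2; rejected
  M2 proposes to W1; she accepts
Step 2: Final matching: W0-M1, W1-M2, W2-M0
Step 3: 0-indexed ranks (man's rank of his match, then woman's): 0 + 1 + 1 + 1 + 0 + 1
Step 4: Total rank sum = 4

4
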